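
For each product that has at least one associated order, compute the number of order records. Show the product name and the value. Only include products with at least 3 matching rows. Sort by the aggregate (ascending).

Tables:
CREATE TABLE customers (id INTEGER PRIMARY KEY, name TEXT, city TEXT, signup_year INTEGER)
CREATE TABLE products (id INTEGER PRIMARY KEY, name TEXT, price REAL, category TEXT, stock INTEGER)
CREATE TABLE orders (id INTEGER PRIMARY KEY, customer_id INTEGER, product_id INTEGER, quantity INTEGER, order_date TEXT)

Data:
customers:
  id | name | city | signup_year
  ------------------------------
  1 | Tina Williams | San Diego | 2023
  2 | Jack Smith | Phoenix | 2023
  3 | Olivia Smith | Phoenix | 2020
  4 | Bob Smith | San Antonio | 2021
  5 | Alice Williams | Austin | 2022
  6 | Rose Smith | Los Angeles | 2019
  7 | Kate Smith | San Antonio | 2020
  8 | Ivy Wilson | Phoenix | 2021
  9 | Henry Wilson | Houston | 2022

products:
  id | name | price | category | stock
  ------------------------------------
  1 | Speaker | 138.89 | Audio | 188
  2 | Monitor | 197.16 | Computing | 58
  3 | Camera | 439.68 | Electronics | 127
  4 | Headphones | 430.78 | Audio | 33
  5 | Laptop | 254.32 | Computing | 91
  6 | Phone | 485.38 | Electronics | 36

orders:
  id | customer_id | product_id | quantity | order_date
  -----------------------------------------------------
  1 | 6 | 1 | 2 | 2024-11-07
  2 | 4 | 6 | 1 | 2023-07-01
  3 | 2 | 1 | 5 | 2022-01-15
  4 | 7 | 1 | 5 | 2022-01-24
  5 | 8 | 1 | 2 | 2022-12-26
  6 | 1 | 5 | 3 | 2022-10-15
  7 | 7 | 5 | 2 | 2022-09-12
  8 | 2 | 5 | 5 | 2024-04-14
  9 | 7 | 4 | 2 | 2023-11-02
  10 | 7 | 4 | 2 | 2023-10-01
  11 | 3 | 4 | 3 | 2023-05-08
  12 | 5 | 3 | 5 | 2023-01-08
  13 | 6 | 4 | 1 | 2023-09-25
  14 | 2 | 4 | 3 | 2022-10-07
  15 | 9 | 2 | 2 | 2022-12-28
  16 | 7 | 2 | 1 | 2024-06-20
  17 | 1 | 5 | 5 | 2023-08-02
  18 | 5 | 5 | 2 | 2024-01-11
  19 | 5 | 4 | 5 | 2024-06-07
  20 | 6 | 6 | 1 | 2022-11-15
SELECT p.name, COUNT(*) AS n FROM orders c JOIN products p ON c.product_id = p.id GROUP BY p.id, p.name HAVING COUNT(*) >= 3 ORDER BY n ASC

Execution result:
name | n
Speaker | 4
Laptop | 5
Headphones | 6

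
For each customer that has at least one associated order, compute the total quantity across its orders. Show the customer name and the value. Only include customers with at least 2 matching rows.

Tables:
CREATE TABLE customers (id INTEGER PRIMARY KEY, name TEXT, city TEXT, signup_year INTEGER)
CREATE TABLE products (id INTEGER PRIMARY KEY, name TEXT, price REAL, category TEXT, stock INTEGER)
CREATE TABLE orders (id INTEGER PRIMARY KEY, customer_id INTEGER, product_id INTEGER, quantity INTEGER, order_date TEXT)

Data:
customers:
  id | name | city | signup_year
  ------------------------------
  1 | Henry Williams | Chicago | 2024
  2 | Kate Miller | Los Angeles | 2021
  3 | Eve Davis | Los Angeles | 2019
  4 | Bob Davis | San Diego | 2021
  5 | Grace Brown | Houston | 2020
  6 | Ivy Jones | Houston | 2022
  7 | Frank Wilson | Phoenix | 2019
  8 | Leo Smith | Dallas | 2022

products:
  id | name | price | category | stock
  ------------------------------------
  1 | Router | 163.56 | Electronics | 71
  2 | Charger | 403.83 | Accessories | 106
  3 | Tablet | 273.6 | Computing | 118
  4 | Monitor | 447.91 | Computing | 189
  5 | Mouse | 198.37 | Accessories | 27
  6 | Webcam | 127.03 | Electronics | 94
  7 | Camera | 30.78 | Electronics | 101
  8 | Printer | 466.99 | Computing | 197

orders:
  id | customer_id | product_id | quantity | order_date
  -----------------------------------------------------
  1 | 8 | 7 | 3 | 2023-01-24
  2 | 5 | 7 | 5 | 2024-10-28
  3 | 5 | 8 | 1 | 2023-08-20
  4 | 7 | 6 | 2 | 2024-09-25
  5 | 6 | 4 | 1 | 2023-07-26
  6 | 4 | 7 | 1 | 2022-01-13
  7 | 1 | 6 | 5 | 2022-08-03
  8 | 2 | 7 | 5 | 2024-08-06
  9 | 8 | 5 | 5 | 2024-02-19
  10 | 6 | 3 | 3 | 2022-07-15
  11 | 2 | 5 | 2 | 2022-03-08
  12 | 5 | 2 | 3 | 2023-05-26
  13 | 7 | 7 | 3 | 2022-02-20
SELECT p.name, SUM(c.quantity) AS sum_quantity FROM orders c JOIN customers p ON c.customer_id = p.id GROUP BY p.id, p.name HAVING COUNT(*) >= 2

Execution result:
name | sum_quantity
Kate Miller | 7
Grace Brown | 9
Ivy Jones | 4
Frank Wilson | 5
Leo Smith | 8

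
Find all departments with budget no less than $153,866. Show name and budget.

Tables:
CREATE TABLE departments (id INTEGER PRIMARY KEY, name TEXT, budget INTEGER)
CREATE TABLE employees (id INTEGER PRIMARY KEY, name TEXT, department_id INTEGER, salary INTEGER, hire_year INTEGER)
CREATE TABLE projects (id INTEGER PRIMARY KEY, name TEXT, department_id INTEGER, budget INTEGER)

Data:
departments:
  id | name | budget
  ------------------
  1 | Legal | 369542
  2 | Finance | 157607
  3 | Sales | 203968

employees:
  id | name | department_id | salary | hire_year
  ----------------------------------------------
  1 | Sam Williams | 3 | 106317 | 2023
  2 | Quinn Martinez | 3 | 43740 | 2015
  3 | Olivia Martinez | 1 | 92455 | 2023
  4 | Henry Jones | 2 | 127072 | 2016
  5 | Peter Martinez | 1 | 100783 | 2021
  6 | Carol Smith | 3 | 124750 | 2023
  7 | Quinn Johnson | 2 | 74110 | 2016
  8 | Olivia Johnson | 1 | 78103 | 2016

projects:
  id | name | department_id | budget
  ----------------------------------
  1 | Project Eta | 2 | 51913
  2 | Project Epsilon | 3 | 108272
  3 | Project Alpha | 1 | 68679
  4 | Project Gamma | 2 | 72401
SELECT name, budget FROM departments WHERE budget >= 153866

Execution result:
name | budget
Legal | 369542
Finance | 157607
Sales | 203968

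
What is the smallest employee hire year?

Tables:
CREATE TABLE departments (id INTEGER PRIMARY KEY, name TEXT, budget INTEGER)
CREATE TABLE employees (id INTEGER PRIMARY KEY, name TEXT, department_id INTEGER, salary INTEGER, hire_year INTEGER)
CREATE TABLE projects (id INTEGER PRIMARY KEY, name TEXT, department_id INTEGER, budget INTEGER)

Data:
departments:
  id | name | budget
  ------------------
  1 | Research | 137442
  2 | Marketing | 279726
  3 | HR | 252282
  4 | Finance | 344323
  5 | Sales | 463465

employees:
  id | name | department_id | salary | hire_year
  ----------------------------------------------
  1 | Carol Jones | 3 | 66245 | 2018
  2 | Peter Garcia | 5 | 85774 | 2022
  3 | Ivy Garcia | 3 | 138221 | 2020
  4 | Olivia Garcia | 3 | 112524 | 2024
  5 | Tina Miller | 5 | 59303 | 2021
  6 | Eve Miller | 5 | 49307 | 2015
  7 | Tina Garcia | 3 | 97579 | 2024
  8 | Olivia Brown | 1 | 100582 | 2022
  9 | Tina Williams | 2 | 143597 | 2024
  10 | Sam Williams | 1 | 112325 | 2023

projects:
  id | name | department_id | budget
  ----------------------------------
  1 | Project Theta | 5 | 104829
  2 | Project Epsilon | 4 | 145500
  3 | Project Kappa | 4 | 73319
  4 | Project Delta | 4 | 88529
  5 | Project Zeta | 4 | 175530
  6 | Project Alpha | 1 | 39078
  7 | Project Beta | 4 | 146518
SELECT MIN(hire_year) FROM employees

Execution result:
2015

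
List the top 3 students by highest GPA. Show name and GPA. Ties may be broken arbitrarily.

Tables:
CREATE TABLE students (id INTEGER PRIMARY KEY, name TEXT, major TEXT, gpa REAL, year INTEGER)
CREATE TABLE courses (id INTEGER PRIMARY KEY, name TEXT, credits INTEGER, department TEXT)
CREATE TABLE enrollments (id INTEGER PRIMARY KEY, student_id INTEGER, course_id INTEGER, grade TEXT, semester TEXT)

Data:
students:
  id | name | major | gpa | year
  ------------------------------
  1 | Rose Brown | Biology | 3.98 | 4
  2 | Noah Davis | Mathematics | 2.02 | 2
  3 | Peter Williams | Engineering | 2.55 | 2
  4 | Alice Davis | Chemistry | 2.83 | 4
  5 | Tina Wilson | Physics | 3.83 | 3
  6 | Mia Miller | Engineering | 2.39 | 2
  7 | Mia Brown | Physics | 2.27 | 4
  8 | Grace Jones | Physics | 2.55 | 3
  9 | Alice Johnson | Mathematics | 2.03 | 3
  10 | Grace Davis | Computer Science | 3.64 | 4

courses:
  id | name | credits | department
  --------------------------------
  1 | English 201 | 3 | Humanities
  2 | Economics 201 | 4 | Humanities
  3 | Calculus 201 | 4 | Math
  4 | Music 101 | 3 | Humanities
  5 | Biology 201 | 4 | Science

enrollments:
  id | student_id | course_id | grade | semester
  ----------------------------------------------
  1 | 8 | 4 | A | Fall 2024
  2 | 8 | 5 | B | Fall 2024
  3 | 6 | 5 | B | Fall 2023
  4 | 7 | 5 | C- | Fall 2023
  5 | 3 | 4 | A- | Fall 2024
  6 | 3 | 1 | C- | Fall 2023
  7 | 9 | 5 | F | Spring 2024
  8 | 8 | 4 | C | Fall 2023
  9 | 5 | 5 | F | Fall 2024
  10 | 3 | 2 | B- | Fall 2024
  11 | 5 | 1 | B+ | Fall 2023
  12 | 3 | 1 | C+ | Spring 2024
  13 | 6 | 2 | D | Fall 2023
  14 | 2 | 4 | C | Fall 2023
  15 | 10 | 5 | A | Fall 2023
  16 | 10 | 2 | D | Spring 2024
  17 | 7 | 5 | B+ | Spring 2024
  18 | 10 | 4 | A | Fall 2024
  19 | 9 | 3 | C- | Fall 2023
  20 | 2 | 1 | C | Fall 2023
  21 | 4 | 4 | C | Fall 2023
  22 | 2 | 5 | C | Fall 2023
SELECT name, gpa FROM students ORDER BY gpa DESC LIMIT 3

Execution result:
name | gpa
Rose Brown | 3.98
Tina Wilson | 3.83
Grace Davis | 3.64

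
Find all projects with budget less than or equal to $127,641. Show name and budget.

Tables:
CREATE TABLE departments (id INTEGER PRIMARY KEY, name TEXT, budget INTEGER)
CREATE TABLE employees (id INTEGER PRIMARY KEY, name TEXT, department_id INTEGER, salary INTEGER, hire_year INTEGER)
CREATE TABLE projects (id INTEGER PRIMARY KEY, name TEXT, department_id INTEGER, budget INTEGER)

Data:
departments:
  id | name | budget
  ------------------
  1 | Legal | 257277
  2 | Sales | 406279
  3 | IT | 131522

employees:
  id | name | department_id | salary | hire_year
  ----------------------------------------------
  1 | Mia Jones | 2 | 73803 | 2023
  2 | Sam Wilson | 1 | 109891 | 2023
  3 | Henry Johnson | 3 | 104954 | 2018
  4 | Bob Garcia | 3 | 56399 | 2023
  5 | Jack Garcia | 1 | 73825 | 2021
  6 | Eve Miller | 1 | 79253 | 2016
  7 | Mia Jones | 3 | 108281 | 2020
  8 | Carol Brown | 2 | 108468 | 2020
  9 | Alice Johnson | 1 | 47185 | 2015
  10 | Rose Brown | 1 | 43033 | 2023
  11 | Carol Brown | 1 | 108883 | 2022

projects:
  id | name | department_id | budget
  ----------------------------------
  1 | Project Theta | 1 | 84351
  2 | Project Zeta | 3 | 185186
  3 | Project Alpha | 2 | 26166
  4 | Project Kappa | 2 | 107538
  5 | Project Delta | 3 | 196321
SELECT name, budget FROM projects WHERE budget <= 127641

Execution result:
name | budget
Project Theta | 84351
Project Alpha | 26166
Project Kappa | 107538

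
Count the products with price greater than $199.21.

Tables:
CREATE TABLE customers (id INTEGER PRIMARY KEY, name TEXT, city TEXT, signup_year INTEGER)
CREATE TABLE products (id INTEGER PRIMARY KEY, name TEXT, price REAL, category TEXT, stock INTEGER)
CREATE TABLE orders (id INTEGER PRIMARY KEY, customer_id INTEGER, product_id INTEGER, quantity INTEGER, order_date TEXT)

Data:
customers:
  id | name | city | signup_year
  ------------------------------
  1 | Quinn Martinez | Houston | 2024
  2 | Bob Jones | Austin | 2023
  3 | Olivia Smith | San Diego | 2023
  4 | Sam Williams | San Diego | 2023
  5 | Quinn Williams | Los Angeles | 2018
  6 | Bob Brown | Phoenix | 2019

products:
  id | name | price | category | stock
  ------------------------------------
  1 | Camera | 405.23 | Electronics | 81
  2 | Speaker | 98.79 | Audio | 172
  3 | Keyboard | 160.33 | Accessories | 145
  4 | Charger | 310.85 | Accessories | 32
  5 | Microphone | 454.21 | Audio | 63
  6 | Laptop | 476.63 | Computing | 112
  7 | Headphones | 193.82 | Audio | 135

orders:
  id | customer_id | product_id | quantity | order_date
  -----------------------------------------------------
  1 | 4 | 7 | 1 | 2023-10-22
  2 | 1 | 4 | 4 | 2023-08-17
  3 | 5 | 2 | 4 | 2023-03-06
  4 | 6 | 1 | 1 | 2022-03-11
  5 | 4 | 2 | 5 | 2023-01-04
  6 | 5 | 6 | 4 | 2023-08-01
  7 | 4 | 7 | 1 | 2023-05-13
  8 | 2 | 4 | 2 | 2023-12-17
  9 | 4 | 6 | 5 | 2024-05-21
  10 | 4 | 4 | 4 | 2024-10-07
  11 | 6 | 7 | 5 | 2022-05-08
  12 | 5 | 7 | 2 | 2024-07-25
SELECT COUNT(*) FROM products WHERE price > 199.21

Execution result:
4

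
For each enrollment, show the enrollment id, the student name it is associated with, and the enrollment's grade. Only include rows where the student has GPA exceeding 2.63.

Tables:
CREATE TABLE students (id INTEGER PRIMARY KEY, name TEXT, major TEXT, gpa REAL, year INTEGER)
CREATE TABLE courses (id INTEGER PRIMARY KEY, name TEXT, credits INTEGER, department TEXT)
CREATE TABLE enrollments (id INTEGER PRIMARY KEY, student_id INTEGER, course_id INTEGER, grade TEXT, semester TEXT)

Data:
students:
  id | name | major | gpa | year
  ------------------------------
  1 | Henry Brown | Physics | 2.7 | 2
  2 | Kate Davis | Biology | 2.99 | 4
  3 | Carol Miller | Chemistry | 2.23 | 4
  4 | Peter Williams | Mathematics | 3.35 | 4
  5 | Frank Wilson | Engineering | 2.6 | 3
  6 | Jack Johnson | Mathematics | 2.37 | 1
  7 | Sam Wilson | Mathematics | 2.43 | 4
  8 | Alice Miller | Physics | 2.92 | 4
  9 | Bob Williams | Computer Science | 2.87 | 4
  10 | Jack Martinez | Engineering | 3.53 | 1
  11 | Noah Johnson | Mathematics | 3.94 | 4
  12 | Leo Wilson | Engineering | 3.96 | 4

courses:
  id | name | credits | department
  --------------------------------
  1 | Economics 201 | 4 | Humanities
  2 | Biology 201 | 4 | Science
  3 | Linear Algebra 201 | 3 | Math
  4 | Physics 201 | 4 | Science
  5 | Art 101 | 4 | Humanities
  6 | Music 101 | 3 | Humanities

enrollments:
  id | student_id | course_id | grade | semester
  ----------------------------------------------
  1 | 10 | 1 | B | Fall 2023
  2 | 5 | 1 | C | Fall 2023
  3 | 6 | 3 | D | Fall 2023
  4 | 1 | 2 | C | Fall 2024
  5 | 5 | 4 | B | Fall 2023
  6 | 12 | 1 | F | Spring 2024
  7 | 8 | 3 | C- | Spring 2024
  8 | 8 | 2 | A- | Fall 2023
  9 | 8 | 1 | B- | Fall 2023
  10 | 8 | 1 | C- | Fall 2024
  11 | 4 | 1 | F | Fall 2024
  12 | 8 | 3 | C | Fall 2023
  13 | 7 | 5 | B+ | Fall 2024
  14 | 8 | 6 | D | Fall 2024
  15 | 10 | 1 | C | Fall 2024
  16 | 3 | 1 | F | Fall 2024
SELECT c.id, p.name AS student, c.grade FROM enrollments c JOIN students p ON c.student_id = p.id WHERE p.gpa > 2.63

Execution result:
id | student | grade
1 | Jack Martinez | B
4 | Henry Brown | C
6 | Leo Wilson | F
7 | Alice Miller | C-
8 | Alice Miller | A-
9 | Alice Miller | B-
10 | Alice Miller | C-
11 | Peter Williams | F
12 | Alice Miller | C
14 | Alice Miller | D
15 | Jack Martinez | C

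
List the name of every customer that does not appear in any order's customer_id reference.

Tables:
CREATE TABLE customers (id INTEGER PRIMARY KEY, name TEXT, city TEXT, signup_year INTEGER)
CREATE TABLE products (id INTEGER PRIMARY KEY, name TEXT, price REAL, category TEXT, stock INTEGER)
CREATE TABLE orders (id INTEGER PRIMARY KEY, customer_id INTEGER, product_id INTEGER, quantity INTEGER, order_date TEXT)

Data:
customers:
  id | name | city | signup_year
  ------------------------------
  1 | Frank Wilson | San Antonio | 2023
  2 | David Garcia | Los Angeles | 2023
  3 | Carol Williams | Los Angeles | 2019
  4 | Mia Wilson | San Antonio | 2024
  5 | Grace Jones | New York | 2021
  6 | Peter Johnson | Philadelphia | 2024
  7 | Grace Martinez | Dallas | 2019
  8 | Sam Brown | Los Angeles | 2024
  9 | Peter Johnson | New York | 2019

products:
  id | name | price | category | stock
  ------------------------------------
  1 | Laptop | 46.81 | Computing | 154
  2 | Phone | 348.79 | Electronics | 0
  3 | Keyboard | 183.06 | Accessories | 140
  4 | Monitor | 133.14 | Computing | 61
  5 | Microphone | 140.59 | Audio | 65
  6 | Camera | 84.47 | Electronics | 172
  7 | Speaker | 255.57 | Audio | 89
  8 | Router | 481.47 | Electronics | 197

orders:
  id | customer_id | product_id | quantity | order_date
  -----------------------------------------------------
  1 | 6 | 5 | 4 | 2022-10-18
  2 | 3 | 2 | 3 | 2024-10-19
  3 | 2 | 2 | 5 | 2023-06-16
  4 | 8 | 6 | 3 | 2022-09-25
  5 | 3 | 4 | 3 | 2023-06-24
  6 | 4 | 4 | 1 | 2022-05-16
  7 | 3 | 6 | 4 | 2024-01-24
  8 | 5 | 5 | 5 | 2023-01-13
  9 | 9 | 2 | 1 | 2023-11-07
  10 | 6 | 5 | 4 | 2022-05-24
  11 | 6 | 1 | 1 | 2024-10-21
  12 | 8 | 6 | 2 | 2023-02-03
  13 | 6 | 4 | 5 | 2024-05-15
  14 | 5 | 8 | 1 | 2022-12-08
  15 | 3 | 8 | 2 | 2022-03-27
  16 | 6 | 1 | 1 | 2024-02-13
SELECT p.name FROM customers p LEFT JOIN orders c ON c.customer_id = p.id WHERE c.id IS NULL

Execution result:
name
Frank Wilson
Grace Martinez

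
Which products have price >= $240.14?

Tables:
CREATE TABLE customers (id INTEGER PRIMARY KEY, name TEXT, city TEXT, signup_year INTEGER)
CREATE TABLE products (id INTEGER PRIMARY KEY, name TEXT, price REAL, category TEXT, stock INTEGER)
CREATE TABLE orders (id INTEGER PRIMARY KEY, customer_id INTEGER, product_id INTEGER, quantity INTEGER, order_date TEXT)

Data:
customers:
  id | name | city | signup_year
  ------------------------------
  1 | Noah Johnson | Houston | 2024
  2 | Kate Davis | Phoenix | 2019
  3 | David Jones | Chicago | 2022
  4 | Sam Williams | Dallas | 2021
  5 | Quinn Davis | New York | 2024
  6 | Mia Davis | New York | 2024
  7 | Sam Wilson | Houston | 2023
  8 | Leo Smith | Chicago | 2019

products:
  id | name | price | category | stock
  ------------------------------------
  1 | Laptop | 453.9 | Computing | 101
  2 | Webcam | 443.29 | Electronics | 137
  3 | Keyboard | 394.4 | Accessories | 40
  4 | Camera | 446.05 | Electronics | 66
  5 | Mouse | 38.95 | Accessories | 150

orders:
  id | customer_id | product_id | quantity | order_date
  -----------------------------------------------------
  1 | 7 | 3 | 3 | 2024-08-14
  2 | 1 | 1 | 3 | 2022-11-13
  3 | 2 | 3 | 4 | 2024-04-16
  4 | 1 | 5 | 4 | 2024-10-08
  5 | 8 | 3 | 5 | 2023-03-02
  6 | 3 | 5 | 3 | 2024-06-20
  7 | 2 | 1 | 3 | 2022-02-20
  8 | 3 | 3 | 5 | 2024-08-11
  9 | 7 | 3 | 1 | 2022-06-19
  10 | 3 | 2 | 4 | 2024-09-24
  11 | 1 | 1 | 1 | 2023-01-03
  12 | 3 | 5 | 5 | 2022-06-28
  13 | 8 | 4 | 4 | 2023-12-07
SELECT name, price FROM products WHERE price >= 240.14

Execution result:
name | price
Laptop | 453.90
Webcam | 443.29
Keyboard | 394.40
Camera | 446.05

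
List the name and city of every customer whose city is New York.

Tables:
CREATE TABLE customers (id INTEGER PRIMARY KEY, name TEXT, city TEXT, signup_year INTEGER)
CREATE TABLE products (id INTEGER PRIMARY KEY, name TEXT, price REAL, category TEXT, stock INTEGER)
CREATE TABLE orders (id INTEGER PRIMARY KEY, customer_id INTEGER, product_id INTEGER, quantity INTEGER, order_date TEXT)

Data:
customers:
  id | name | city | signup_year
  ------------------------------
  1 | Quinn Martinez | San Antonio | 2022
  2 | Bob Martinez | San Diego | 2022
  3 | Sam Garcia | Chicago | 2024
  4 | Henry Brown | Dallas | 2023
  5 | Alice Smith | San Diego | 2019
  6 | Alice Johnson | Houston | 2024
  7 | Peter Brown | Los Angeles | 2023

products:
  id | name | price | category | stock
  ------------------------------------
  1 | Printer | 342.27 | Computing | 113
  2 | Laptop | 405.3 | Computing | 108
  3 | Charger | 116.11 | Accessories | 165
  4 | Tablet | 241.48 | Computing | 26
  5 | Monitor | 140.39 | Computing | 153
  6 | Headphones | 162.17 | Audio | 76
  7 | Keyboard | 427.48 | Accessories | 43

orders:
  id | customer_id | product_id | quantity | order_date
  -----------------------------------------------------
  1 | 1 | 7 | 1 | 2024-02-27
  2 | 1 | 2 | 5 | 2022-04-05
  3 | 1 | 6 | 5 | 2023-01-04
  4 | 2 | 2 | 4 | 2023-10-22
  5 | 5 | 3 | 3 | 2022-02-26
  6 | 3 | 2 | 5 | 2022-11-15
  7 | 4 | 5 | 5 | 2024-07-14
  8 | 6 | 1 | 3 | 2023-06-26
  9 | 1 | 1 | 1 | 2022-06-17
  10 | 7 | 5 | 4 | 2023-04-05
SELECT name, city FROM customers WHERE city = 'New York'

Execution result:
(no rows)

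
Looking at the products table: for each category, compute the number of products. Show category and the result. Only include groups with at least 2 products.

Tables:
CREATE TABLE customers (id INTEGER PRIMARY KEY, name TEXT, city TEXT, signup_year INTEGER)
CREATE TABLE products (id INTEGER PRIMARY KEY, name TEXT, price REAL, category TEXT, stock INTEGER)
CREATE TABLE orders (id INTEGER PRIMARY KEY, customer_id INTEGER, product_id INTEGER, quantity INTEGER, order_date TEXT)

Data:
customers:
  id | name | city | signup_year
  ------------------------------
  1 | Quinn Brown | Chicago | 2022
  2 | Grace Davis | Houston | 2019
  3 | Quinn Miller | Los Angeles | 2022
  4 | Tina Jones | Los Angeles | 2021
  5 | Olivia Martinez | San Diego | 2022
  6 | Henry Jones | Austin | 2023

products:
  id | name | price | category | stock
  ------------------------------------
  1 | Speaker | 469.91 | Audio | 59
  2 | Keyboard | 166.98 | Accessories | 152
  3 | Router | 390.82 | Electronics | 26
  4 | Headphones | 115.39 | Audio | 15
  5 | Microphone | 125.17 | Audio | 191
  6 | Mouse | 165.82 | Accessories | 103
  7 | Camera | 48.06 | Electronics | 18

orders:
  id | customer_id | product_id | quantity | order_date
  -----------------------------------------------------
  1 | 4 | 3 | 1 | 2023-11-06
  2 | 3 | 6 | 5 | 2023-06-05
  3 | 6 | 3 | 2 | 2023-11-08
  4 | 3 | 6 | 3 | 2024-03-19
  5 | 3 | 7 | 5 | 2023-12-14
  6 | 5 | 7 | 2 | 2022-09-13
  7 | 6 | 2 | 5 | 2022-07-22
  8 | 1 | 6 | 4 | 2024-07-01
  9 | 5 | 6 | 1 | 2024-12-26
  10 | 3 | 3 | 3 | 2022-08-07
SELECT category, COUNT(*) AS n FROM products GROUP BY category HAVING COUNT(*) >= 2

Execution result:
category | n
Accessories | 2
Audio | 3
Electronics | 2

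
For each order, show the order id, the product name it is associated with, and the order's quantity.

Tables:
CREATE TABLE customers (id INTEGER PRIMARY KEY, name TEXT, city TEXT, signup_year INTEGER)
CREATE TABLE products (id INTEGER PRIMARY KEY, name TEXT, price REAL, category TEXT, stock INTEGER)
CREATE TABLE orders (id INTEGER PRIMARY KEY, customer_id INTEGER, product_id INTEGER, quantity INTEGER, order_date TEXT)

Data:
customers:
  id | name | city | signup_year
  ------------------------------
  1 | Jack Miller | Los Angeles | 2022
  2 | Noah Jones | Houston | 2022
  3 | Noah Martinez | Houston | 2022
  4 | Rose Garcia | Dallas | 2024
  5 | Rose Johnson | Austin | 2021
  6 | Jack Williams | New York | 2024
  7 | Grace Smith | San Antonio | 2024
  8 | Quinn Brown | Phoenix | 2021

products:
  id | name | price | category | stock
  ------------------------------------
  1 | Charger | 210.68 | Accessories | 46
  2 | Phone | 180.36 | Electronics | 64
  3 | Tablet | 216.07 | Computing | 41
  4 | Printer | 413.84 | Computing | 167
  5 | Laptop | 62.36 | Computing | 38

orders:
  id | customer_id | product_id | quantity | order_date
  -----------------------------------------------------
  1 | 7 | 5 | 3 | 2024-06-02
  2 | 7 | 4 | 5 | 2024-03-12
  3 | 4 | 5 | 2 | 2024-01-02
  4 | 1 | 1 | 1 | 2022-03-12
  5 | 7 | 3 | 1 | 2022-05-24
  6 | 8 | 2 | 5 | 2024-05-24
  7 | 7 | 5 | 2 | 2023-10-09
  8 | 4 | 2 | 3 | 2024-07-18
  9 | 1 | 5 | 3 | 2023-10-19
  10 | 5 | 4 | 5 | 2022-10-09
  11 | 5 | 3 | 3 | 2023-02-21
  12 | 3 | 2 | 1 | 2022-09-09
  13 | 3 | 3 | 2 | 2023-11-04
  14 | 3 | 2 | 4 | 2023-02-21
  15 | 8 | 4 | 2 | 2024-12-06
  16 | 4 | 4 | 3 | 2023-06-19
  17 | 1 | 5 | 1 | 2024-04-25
SELECT c.id, p.name AS product, c.quantity FROM orders c JOIN products p ON c.product_id = p.id

Execution result:
id | product | quantity
1 | Laptop | 3
2 | Printer | 5
3 | Laptop | 2
4 | Charger | 1
5 | Tablet | 1
6 | Phone | 5
7 | Laptop | 2
8 | Phone | 3
9 | Laptop | 3
10 | Printer | 5
11 | Tablet | 3
12 | Phone | 1
13 | Tablet | 2
14 | Phone | 4
15 | Printer | 2
16 | Printer | 3
17 | Laptop | 1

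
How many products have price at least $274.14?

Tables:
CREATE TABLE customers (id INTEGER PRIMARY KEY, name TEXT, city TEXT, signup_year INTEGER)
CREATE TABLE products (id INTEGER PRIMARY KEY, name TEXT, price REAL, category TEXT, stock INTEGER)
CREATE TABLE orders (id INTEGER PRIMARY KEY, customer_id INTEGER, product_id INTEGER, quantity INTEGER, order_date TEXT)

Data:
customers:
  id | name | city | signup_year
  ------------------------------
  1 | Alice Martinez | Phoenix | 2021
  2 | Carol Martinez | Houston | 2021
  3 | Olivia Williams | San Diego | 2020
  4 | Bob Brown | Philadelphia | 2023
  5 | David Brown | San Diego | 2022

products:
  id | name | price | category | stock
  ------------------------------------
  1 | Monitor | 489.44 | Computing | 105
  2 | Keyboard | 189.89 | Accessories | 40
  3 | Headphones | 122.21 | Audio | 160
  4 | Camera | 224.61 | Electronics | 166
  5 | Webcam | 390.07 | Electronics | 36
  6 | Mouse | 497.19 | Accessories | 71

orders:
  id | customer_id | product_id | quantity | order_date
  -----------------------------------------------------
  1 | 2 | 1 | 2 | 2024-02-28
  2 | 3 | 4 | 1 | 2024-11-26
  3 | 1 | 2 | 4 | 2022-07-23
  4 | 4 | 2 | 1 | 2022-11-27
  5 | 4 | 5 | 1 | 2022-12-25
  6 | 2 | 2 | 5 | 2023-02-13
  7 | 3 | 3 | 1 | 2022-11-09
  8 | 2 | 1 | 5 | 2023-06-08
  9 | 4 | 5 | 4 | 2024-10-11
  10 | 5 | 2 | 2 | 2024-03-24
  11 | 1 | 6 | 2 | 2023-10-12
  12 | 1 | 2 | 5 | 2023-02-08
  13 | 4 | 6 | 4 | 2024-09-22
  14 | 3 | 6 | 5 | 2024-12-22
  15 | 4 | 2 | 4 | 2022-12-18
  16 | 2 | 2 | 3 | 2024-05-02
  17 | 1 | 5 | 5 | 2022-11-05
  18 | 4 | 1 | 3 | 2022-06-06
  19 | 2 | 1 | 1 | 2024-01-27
SELECT COUNT(*) FROM products WHERE price >= 274.14

Execution result:
3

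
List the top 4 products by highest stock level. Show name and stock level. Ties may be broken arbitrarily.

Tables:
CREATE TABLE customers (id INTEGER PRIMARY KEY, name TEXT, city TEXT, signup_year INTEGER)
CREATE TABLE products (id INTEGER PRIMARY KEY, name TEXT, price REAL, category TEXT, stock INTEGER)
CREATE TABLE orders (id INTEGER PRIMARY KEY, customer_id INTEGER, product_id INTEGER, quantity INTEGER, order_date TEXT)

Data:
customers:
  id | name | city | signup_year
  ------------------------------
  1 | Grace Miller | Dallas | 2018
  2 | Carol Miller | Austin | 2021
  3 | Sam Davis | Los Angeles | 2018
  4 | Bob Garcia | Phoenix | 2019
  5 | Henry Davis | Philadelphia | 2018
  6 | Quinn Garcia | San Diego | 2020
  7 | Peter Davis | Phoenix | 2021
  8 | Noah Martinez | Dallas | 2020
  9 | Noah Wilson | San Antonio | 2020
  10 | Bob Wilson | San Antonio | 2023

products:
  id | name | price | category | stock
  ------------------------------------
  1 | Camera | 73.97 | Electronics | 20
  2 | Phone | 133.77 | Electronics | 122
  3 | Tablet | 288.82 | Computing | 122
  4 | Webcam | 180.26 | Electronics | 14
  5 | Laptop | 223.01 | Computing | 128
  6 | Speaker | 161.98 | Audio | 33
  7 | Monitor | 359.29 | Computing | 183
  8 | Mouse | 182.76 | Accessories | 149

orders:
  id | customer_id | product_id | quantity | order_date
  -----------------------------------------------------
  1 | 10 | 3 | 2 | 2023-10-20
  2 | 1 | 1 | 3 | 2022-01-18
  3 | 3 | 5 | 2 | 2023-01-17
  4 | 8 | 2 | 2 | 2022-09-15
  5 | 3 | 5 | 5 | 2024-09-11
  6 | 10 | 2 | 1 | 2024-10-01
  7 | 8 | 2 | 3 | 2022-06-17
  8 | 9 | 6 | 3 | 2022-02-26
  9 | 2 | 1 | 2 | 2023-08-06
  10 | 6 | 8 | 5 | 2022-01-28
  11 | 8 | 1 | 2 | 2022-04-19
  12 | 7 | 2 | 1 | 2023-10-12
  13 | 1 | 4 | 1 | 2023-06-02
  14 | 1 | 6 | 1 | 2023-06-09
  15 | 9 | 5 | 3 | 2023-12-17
SELECT name, stock FROM products ORDER BY stock DESC LIMIT 4

Execution result:
name | stock
Monitor | 183
Mouse | 149
Laptop | 128
Phone | 122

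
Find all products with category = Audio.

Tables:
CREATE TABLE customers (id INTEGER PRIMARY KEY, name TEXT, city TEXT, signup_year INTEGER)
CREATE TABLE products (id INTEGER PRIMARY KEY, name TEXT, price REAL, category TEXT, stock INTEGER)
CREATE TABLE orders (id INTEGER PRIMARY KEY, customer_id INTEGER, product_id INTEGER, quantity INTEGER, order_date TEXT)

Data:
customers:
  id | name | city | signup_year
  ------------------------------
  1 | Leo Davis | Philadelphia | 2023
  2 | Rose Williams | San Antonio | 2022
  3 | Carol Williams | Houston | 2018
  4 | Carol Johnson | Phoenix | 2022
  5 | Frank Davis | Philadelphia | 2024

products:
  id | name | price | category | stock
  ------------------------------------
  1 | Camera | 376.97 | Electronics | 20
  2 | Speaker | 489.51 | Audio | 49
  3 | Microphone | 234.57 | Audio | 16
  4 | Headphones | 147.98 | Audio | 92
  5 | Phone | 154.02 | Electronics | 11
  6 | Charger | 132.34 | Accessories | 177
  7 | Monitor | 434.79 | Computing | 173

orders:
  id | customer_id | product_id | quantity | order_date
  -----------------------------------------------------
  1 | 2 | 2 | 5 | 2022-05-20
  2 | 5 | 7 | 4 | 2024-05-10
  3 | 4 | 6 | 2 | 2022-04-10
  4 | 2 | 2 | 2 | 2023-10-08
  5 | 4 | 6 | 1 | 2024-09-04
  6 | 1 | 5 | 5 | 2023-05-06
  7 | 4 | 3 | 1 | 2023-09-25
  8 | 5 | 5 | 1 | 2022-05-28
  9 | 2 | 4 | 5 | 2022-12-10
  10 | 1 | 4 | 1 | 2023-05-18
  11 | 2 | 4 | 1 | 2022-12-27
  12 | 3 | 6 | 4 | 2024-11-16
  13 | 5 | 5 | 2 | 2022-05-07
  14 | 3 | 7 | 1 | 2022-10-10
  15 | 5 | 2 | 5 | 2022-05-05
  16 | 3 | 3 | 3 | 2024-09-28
SELECT name, category FROM products WHERE category = 'Audio'

Execution result:
name | category
Speaker | Audio
Microphone | Audio
Headphones | Audio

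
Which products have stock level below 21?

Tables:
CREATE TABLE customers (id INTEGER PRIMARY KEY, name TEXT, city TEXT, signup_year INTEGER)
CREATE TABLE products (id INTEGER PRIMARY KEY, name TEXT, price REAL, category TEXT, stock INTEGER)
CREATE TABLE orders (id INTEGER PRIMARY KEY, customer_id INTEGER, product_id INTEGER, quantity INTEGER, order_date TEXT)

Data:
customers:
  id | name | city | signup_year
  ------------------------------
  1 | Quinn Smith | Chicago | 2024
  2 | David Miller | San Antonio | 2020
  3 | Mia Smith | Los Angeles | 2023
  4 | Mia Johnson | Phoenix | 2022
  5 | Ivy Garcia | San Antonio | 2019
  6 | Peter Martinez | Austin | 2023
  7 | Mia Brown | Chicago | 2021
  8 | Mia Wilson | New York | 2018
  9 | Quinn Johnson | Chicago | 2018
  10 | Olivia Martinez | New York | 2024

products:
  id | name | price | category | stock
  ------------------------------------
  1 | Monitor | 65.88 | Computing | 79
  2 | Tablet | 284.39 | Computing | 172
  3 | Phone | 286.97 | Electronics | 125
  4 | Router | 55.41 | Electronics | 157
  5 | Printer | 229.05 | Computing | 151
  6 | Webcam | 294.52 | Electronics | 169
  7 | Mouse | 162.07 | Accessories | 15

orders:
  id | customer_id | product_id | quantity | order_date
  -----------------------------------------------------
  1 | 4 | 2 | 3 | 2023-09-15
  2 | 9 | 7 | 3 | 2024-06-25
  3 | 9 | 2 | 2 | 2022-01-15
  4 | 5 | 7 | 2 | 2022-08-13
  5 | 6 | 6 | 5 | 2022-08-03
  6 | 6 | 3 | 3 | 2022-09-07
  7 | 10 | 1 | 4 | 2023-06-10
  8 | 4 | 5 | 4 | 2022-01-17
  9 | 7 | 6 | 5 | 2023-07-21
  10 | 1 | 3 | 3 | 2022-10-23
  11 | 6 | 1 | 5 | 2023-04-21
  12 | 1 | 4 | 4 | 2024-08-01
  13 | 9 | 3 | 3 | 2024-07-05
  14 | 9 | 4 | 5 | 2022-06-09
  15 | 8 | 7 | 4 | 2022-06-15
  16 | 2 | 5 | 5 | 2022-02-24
SELECT name, stock FROM products WHERE stock < 21

Execution result:
name | stock
Mouse | 15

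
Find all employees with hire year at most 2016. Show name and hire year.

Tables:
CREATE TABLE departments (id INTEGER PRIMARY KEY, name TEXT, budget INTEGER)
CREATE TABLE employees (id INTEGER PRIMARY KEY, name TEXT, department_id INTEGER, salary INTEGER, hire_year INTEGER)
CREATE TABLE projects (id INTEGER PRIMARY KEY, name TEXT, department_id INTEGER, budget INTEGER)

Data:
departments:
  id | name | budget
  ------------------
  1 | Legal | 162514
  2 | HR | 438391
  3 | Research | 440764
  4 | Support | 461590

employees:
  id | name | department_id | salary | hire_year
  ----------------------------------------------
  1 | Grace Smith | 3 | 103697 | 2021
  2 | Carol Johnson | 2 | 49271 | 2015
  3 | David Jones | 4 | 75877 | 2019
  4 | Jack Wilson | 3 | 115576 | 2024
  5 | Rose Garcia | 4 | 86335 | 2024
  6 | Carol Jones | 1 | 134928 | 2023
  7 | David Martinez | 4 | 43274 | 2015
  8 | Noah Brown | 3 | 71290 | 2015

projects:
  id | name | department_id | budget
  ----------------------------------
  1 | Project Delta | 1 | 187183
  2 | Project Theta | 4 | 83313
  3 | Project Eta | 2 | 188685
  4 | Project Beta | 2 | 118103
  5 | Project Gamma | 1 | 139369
SELECT name, hire_year FROM employees WHERE hire_year <= 2016

Execution result:
name | hire_year
Carol Johnson | 2015
David Martinez | 2015
Noah Brown | 2015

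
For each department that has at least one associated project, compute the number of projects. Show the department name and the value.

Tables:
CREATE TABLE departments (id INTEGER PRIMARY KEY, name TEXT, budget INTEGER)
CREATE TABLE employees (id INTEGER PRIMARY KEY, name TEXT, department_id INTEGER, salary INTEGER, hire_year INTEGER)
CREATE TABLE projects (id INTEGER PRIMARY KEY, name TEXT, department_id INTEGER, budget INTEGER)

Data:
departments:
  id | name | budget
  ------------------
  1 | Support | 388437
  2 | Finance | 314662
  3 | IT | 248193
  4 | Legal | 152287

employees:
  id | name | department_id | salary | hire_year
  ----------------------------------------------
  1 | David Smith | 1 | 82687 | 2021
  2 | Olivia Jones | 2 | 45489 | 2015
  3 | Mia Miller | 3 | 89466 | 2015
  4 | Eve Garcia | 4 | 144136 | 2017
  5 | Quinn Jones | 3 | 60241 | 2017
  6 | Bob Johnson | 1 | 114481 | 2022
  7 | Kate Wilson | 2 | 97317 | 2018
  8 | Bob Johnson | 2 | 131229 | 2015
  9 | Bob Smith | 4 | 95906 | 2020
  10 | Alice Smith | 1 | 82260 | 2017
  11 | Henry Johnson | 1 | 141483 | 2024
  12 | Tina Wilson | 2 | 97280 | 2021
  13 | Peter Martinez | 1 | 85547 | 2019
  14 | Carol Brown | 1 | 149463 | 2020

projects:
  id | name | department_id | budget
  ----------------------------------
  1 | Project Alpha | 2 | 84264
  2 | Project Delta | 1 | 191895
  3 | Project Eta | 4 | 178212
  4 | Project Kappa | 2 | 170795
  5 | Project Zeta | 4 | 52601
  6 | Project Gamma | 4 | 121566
SELECT p.name, COUNT(*) AS n FROM projects c JOIN departments p ON c.department_id = p.id GROUP BY p.id, p.name

Execution result:
name | n
Support | 1
Finance | 2
Legal | 3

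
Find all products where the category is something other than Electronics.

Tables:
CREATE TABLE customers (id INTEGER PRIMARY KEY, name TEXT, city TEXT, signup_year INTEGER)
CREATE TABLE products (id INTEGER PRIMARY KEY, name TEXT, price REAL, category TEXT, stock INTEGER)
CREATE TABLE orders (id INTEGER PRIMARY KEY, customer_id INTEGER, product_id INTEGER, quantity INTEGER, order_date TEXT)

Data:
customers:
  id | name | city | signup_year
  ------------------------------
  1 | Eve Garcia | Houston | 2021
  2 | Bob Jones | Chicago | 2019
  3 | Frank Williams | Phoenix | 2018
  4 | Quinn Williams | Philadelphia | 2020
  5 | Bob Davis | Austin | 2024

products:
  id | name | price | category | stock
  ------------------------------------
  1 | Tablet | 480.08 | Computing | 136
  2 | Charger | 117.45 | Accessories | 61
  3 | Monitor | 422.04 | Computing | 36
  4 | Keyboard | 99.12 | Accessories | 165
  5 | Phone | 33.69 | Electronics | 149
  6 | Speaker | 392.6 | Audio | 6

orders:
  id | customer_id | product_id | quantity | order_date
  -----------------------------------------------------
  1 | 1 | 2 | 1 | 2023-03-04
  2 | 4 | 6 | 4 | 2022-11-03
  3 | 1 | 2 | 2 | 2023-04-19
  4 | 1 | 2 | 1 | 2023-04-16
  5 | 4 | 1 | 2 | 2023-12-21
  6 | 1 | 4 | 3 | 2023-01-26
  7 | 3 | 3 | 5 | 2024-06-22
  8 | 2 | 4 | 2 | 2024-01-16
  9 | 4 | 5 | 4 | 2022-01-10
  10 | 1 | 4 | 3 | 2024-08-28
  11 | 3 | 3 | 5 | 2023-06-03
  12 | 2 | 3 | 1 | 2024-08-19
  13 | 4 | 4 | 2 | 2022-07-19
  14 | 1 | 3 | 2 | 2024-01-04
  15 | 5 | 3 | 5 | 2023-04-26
SELECT name, category FROM products WHERE category <> 'Electronics'

Execution result:
name | category
Tablet | Computing
Charger | Accessories
Monitor | Computing
Keyboard | Accessories
Speaker | Audio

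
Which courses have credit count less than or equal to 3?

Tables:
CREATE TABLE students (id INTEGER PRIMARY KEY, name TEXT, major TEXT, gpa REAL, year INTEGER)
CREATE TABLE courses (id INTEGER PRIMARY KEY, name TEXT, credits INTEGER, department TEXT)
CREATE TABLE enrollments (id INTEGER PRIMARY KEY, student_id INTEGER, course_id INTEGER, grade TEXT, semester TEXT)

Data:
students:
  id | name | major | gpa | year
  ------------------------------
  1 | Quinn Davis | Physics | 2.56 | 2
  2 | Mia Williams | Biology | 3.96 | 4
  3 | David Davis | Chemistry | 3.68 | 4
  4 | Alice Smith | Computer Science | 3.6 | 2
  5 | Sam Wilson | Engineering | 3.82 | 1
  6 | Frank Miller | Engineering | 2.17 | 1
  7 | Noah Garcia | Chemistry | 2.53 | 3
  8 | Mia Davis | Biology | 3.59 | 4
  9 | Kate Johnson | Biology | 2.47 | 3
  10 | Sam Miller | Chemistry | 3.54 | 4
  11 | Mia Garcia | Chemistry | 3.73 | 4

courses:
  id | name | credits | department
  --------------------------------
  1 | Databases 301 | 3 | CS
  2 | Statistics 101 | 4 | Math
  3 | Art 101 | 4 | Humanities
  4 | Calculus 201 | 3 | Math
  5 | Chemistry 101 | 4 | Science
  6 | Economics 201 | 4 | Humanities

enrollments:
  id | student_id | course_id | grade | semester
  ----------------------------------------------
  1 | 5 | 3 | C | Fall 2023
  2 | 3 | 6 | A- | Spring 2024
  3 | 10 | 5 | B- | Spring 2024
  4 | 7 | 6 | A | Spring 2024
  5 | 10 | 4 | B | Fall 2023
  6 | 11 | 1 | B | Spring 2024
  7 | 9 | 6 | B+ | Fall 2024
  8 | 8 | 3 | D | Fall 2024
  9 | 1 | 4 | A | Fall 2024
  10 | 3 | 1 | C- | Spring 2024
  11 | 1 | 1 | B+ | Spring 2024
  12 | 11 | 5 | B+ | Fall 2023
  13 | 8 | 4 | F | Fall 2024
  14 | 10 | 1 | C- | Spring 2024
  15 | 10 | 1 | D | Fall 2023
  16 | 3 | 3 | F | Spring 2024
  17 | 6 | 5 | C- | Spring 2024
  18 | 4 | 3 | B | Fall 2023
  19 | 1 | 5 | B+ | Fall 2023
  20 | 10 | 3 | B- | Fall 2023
SELECT name, credits FROM courses WHERE credits <= 3

Execution result:
name | credits
Databases 301 | 3
Calculus 201 | 3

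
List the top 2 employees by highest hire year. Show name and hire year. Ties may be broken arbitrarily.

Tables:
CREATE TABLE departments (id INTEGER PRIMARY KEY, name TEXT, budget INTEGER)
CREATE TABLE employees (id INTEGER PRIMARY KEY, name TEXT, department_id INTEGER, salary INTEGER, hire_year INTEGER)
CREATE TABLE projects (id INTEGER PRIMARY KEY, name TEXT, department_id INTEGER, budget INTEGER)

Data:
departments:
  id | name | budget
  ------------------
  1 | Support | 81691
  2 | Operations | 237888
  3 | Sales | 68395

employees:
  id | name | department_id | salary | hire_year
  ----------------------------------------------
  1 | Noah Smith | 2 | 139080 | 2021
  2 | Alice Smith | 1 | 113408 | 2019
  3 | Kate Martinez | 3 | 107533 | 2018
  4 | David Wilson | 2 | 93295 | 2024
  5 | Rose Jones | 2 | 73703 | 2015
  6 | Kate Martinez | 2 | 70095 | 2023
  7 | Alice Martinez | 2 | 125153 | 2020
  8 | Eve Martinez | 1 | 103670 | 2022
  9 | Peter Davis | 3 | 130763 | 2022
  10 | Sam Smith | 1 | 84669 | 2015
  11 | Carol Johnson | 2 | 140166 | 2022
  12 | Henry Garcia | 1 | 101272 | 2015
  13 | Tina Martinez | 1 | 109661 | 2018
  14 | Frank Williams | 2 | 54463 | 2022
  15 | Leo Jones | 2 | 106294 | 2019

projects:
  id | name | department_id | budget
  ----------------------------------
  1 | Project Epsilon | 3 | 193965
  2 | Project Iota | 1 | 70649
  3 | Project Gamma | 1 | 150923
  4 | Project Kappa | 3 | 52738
SELECT name, hire_year FROM employees ORDER BY hire_year DESC LIMIT 2

Execution result:
name | hire_year
David Wilson | 2024
Kate Martinez | 2023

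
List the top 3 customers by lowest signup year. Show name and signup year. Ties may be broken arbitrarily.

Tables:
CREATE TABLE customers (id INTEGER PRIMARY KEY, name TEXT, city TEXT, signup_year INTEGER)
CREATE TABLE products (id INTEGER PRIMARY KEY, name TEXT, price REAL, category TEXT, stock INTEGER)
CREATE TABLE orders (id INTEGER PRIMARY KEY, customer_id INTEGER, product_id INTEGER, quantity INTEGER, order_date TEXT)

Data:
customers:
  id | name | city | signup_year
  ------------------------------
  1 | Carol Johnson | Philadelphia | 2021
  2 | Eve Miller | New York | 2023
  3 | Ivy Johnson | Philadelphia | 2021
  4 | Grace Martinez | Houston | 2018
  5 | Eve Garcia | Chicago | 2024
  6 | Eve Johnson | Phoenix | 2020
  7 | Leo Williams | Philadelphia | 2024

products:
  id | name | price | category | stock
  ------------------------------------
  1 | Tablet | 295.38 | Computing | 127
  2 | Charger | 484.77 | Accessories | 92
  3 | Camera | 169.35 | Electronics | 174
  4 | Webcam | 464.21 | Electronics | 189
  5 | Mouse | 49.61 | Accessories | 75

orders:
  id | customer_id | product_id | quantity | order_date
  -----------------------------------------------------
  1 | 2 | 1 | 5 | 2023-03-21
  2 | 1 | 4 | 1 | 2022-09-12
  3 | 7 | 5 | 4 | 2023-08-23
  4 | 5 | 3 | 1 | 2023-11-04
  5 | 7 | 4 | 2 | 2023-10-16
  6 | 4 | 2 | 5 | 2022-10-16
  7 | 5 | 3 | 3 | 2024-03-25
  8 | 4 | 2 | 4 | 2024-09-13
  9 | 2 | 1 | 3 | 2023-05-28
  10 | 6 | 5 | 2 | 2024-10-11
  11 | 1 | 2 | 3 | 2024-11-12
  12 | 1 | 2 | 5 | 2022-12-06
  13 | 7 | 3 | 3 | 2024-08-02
SELECT name, signup_year FROM customers ORDER BY signup_year ASC LIMIT 3

Execution result:
name | signup_year
Grace Martinez | 2018
Eve Johnson | 2020
Carol Johnson | 2021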